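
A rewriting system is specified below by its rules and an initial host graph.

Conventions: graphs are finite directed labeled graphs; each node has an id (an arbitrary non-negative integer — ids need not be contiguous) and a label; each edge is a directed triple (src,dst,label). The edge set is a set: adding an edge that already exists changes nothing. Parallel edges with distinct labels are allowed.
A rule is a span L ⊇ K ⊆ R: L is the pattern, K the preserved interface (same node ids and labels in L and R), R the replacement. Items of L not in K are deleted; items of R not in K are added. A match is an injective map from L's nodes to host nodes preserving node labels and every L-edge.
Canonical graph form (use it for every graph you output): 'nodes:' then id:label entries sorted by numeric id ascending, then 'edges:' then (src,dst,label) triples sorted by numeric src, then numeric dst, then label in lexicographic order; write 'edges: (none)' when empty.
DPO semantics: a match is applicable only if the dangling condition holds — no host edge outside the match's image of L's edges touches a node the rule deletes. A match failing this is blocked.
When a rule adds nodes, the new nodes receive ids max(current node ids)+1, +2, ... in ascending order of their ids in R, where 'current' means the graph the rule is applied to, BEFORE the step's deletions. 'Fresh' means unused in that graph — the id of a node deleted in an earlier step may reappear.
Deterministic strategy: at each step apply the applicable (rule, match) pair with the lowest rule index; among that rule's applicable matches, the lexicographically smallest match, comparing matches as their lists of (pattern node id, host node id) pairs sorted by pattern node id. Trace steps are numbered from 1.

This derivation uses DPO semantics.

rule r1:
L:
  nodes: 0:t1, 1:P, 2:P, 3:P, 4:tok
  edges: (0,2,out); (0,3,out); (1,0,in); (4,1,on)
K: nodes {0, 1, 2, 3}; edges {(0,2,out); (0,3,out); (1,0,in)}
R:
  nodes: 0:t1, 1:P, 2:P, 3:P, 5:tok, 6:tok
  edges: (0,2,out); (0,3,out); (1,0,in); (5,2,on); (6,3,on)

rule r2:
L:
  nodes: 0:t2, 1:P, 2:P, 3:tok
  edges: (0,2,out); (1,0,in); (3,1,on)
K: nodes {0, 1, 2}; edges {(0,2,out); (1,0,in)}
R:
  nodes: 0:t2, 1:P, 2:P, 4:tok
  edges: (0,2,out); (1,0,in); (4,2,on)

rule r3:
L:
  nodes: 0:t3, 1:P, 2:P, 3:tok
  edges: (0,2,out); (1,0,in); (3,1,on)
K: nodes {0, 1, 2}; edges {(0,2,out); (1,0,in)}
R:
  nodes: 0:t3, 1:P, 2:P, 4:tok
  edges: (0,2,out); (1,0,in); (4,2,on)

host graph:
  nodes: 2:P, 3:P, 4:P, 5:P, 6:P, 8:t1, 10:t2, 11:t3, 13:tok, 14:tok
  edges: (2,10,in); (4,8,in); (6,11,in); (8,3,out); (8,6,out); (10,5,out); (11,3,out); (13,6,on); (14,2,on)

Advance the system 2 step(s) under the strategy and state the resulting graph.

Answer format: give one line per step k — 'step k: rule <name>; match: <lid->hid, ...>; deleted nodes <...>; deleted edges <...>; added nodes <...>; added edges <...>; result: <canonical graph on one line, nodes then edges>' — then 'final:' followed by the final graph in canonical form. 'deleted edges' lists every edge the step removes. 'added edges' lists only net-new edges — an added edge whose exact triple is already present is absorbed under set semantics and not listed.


step 1: rule r2; match: 0->10, 1->2, 2->5, 3->14; deleted nodes 14; deleted edges (14,2,on); added nodes 15; added edges (15,5,on); result: nodes: 2:P, 3:P, 4:P, 5:P, 6:P, 8:t1, 10:t2, 11:t3, 13:tok, 15:tok edges: (2,10,in); (4,8,in); (6,11,in); (8,3,out); (8,6,out); (10,5,out); (11,3,out); (13,6,on); (15,5,on)
step 2: rule r3; match: 0->11, 1->6, 2->3, 3->13; deleted nodes 13; deleted edges (13,6,on); added nodes 16; added edges (16,3,on); result: nodes: 2:P, 3:P, 4:P, 5:P, 6:P, 8:t1, 10:t2, 11:t3, 15:tok, 16:tok edges: (2,10,in); (4,8,in); (6,11,in); (8,3,out); (8,6,out); (10,5,out); (11,3,out); (15,5,on); (16,3,on)
final:
nodes: 2:P, 3:P, 4:P, 5:P, 6:P, 8:t1, 10:t2, 11:t3, 15:tok, 16:tok
edges: (2,10,in); (4,8,in); (6,11,in); (8,3,out); (8,6,out); (10,5,out); (11,3,out); (15,5,on); (16,3,on)


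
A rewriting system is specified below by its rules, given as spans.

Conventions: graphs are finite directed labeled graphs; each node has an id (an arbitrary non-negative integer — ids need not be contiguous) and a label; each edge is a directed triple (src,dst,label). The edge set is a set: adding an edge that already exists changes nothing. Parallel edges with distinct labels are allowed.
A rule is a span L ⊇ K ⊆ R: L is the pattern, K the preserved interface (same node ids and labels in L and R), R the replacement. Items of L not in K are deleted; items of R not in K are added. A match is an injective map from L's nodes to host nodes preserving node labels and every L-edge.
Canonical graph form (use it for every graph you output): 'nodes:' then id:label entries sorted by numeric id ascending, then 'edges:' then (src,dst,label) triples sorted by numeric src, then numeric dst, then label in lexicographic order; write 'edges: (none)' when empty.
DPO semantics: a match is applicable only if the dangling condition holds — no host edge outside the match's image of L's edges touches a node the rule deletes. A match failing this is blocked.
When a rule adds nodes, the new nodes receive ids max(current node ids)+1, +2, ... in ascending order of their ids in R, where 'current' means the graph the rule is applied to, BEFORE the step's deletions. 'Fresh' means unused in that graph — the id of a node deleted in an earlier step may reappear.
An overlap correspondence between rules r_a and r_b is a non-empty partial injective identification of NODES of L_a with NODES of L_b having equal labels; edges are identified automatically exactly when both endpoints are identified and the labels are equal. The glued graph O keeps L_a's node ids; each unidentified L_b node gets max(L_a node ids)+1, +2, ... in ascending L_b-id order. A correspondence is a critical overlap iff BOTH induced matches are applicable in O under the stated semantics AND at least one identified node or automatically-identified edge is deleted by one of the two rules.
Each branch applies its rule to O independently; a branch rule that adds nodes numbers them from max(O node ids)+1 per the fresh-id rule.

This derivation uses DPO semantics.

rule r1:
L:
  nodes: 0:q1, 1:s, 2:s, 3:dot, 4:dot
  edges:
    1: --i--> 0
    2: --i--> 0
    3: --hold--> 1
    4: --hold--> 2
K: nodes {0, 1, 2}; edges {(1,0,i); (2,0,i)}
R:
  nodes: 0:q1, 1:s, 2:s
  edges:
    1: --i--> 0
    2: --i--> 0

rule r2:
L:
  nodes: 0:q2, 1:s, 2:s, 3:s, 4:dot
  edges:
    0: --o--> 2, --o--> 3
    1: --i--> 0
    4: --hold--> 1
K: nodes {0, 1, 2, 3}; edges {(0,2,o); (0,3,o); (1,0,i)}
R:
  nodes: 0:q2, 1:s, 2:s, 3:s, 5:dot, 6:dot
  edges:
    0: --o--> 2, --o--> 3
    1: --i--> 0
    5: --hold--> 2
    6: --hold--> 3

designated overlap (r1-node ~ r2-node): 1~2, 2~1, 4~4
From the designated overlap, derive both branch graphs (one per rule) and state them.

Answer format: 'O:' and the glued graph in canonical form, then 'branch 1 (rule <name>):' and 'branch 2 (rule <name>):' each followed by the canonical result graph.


O:
nodes: 0:q1, 1:s, 2:s, 3:dot, 4:dot, 5:q2, 6:s
edges: (1,0,i); (2,0,i); (2,5,i); (3,1,hold); (4,2,hold); (5,1,o); (5,6,o)
branch 1 (rule r1):
nodes: 0:q1, 1:s, 2:s, 5:q2, 6:s
edges: (1,0,i); (2,0,i); (2,5,i); (5,1,o); (5,6,o)
branch 2 (rule r2):
nodes: 0:q1, 1:s, 2:s, 3:dot, 5:q2, 6:s, 7:dot, 8:dot
edges: (1,0,i); (2,0,i); (2,5,i); (3,1,hold); (5,1,o); (5,6,o); (7,1,hold); (8,6,hold)


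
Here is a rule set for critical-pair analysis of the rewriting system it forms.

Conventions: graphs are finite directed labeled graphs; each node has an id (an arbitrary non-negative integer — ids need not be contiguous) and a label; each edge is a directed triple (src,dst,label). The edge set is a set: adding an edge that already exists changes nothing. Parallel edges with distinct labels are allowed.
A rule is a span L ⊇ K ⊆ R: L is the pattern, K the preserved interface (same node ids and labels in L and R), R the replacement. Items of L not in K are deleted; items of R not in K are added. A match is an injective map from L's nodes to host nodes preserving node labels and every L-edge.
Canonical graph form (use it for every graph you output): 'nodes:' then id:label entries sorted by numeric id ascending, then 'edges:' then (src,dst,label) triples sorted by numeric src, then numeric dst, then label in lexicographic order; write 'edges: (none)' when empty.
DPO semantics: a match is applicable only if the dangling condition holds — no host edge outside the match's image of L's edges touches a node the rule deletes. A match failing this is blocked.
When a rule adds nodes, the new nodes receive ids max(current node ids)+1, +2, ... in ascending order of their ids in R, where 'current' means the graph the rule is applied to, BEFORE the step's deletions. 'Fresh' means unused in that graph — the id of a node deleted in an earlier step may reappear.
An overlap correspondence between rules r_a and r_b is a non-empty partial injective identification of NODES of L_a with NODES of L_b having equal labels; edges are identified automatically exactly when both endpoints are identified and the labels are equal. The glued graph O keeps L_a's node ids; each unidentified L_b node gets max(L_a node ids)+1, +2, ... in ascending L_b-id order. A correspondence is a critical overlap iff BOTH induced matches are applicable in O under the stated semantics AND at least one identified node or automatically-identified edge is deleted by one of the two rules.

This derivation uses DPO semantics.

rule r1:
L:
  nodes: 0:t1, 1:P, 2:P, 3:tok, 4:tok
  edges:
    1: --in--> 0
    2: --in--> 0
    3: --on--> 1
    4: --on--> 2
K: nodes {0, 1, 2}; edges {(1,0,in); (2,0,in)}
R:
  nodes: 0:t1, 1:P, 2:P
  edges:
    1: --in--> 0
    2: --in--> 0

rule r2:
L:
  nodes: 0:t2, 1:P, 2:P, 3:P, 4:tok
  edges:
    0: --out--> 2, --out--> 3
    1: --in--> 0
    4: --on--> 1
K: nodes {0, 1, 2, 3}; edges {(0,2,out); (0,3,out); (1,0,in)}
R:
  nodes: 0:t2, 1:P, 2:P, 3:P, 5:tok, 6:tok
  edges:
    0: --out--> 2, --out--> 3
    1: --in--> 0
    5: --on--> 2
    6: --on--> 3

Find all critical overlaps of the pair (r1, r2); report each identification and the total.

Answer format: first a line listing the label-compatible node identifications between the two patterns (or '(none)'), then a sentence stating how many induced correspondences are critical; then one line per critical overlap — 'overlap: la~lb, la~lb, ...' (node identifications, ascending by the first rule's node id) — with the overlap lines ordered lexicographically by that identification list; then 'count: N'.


label-compatible node identifications between L(r1) and L(r2): 1~1, 1~2, 1~3, 2~1, 2~2, 2~3, 3~4, 4~4
6 of the induced correspondences are critical overlaps of r1 and r2.
overlap: 1~1, 2~2, 3~4
overlap: 1~1, 2~3, 3~4
overlap: 1~1, 3~4
overlap: 1~2, 2~1, 4~4
overlap: 1~3, 2~1, 4~4
overlap: 2~1, 4~4
count: 6


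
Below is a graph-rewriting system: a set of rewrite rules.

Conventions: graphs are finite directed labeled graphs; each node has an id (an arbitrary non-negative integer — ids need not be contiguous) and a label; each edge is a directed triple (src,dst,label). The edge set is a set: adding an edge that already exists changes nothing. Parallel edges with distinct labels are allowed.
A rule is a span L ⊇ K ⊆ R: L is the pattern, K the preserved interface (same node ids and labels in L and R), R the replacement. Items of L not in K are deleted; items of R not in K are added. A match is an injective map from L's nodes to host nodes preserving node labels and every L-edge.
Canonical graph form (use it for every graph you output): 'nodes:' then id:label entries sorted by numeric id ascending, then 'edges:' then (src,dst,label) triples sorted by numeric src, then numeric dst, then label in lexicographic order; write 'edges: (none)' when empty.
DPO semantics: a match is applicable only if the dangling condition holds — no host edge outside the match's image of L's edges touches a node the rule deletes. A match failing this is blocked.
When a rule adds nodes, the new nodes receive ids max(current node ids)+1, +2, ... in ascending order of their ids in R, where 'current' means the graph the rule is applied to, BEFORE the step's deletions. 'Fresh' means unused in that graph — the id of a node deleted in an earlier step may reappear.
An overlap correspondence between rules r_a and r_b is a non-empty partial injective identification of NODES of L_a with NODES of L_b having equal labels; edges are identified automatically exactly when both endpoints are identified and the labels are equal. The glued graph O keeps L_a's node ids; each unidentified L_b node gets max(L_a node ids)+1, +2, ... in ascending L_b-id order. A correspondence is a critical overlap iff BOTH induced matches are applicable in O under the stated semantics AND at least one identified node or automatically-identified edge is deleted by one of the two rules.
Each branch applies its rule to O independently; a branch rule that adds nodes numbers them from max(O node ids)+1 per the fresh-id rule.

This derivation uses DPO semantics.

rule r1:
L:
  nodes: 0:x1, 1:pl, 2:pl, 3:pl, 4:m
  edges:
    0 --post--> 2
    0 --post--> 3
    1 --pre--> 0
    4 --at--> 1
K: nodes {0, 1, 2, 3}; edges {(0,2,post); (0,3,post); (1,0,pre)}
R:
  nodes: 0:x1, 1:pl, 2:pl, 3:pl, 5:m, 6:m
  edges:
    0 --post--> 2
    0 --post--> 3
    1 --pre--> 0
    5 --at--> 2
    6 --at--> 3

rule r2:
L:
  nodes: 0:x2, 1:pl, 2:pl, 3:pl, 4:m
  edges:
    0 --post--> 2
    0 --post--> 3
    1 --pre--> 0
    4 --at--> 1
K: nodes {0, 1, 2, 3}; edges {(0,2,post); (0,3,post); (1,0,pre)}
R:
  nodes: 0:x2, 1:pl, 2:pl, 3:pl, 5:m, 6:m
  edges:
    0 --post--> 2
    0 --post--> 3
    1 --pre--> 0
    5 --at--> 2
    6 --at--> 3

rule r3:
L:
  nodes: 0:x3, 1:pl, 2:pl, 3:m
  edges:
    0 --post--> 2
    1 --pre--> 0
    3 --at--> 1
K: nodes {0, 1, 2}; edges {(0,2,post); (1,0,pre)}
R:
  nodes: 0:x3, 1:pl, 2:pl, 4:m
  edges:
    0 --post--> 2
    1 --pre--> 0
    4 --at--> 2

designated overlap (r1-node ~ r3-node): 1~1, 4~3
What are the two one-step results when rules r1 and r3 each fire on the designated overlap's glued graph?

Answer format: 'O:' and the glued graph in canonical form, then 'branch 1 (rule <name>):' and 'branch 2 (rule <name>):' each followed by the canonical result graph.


O:
nodes: 0:x1, 1:pl, 2:pl, 3:pl, 4:m, 5:x3, 6:pl
edges: (0,2,post); (0,3,post); (1,0,pre); (1,5,pre); (4,1,at); (5,6,post)
branch 1 (rule r1):
nodes: 0:x1, 1:pl, 2:pl, 3:pl, 5:x3, 6:pl, 7:m, 8:m
edges: (0,2,post); (0,3,post); (1,0,pre); (1,5,pre); (5,6,post); (7,2,at); (8,3,at)
branch 2 (rule r3):
nodes: 0:x1, 1:pl, 2:pl, 3:pl, 5:x3, 6:pl, 7:m
edges: (0,2,post); (0,3,post); (1,0,pre); (1,5,pre); (5,6,post); (7,6,at)


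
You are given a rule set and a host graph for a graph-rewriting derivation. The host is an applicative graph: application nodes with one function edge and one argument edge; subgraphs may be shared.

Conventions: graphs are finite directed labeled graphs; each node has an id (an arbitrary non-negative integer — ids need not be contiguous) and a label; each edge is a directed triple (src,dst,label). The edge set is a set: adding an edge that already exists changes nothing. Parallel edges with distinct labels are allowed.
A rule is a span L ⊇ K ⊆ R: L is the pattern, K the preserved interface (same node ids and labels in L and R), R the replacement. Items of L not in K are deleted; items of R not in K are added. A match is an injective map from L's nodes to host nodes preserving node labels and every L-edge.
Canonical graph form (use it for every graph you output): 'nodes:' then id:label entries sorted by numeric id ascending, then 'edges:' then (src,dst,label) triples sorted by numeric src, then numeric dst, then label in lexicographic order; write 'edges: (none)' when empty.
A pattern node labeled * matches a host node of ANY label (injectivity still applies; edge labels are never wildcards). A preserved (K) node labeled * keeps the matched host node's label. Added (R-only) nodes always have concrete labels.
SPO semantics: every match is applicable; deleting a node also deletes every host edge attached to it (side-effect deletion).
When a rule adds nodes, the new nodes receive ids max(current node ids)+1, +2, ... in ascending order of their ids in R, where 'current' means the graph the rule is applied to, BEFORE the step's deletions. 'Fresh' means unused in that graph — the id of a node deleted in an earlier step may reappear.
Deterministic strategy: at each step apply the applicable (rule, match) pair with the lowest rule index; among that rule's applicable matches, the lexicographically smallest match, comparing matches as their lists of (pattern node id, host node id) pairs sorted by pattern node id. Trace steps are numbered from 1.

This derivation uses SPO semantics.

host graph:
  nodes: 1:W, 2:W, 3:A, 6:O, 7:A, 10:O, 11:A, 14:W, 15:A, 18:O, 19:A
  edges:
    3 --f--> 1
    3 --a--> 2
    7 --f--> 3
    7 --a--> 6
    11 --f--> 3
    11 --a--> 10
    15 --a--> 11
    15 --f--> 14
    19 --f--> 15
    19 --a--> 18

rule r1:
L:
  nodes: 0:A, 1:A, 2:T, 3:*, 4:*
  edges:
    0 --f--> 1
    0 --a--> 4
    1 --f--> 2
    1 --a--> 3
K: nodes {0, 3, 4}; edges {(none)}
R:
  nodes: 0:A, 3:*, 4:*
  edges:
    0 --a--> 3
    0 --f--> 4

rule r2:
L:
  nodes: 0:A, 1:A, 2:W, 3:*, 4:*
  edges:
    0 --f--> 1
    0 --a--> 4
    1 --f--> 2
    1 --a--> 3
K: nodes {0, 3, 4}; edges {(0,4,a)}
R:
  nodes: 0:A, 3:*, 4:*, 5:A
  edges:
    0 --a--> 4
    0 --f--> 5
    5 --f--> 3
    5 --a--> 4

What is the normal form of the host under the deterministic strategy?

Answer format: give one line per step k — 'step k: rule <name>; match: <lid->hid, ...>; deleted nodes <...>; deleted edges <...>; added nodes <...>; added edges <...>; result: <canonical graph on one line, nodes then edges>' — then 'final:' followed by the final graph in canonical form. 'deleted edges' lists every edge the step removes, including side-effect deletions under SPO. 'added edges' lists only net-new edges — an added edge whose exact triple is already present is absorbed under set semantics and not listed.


step 1: rule r2; match: 0->7, 1->3, 2->1, 3->2, 4->6; deleted nodes 1, 3; deleted edges (3,1,f); (3,2,a); (7,3,f); (11,3,f); added nodes 20; added edges (7,20,f); (20,2,f); (20,6,a); result: nodes: 2:W, 6:O, 7:A, 10:O, 11:A, 14:W, 15:A, 18:O, 19:A, 20:A edges: (7,6,a); (7,20,f); (11,10,a); (15,11,a); (15,14,f); (19,15,f); (19,18,a); (20,2,f); (20,6,a)
step 2: rule r2; match: 0->19, 1->15, 2->14, 3->11, 4->18; deleted nodes 14, 15; deleted edges (15,11,a); (15,14,f); (19,15,f); added nodes 21; added edges (19,21,f); (21,11,f); (21,18,a); result: nodes: 2:W, 6:O, 7:A, 10:O, 11:A, 18:O, 19:A, 20:A, 21:A edges: (7,6,a); (7,20,f); (11,10,a); (19,18,a); (19,21,f); (20,2,f); (20,6,a); (21,11,f); (21,18,a)
final:
nodes: 2:W, 6:O, 7:A, 10:O, 11:A, 18:O, 19:A, 20:A, 21:A
edges: (7,6,a); (7,20,f); (11,10,a); (19,18,a); (19,21,f); (20,2,f); (20,6,a); (21,11,f); (21,18,a)


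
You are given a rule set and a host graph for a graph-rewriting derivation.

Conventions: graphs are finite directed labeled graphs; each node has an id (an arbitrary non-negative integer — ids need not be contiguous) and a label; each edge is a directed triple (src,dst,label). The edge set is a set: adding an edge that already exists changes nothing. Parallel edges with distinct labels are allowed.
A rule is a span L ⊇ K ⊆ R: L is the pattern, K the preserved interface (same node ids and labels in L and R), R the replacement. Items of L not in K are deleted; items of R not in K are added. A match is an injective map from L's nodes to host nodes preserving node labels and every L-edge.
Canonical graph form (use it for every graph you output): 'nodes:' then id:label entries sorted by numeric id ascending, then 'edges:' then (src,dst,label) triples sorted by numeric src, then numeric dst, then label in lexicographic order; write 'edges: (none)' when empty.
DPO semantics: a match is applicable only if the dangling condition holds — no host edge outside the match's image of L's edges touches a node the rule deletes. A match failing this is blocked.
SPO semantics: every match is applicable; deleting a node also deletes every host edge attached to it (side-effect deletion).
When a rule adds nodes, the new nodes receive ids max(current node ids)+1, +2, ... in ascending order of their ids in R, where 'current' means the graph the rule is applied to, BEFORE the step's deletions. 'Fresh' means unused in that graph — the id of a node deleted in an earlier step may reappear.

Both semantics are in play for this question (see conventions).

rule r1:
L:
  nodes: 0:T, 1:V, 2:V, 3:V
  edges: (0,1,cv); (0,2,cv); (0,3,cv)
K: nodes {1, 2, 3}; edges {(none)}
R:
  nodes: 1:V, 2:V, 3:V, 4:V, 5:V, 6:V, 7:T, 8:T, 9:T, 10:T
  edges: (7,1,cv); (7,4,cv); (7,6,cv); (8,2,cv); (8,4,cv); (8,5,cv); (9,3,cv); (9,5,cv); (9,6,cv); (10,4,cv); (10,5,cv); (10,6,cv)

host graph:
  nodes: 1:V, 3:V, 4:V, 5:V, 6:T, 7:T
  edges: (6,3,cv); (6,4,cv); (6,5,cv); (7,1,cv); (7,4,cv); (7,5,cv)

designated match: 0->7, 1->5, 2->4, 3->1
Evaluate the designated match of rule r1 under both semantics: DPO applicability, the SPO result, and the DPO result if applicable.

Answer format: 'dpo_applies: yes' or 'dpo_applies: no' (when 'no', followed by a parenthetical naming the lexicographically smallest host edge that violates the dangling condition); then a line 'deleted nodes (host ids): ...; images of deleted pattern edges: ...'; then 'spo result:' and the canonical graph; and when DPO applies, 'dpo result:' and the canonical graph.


dpo_applies: yes
deleted nodes (host ids): 7; images of deleted pattern edges: (7,1,cv); (7,4,cv); (7,5,cv)
spo result:
nodes: 1:V, 3:V, 4:V, 5:V, 6:T, 8:V, 9:V, 10:V, 11:T, 12:T, 13:T, 14:T
edges: (6,3,cv); (6,4,cv); (6,5,cv); (11,5,cv); (11,8,cv); (11,10,cv); (12,4,cv); (12,8,cv); (12,9,cv); (13,1,cv); (13,9,cv); (13,10,cv); (14,8,cv); (14,9,cv); (14,10,cv)
dpo result:
nodes: 1:V, 3:V, 4:V, 5:V, 6:T, 8:V, 9:V, 10:V, 11:T, 12:T, 13:T, 14:T
edges: (6,3,cv); (6,4,cv); (6,5,cv); (11,5,cv); (11,8,cv); (11,10,cv); (12,4,cv); (12,8,cv); (12,9,cv); (13,1,cv); (13,9,cv); (13,10,cv); (14,8,cv); (14,9,cv); (14,10,cv)


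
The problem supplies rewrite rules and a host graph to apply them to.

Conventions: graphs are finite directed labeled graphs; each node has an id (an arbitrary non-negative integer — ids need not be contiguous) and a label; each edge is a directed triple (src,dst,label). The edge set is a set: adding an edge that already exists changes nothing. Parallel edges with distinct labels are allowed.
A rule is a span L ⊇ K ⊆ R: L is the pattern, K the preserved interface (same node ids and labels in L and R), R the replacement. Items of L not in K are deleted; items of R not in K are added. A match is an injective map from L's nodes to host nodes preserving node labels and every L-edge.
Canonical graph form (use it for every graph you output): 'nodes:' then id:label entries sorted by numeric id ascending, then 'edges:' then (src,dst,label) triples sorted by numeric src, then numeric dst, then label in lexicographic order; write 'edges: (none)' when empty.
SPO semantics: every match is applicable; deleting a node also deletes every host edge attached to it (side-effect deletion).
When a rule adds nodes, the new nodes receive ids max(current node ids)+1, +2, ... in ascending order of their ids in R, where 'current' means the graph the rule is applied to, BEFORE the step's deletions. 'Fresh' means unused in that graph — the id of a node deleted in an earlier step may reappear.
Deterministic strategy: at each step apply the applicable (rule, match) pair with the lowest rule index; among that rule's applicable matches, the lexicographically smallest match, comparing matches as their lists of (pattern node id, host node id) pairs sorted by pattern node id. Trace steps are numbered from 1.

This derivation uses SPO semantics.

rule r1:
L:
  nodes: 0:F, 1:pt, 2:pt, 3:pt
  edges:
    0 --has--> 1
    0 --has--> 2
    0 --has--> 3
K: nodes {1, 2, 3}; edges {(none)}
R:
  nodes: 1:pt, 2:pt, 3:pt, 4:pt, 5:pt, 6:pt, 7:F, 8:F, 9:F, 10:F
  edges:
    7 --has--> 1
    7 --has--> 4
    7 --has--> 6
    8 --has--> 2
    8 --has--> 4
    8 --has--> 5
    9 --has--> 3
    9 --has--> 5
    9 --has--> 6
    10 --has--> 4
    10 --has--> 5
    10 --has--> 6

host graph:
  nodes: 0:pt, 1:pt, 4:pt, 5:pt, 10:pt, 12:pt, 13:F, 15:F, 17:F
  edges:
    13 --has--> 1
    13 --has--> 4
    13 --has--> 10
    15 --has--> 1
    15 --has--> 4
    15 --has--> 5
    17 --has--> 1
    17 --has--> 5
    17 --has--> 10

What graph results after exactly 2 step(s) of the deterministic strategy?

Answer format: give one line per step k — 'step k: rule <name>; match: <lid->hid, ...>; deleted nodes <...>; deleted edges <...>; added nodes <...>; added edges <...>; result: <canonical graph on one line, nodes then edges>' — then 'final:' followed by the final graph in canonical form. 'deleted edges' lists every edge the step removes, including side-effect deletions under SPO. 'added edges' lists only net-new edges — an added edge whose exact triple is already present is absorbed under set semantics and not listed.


step 1: rule r1; match: 0->13, 1->1, 2->4, 3->10; deleted nodes 13; deleted edges (13,1,has); (13,4,has); (13,10,has); added nodes 18, 19, 20, 21, 22, 23, 24; added edges (21,1,has); (21,18,has); (21,20,has); (22,4,has); (22,18,has); (22,19,has); (23,10,has); (23,19,has); (23,20,has); (24,18,has); (24,19,has); (24,20,has); result: nodes: 0:pt, 1:pt, 4:pt, 5:pt, 10:pt, 12:pt, 15:F, 17:F, 18:pt, 19:pt, 20:pt, 21:F, 22:F, 23:F, 24:F edges: (15,1,has); (15,4,has); (15,5,has); (17,1,has); (17,5,has); (17,10,has); (21,1,has); (21,18,has); (21,20,has); (22,4,has); (22,18,has); (22,19,has); (23,10,has); (23,19,has); (23,20,has); (24,18,has); (24,19,has); (24,20,has)
step 2: rule r1; match: 0->15, 1->1, 2->4, 3->5; deleted nodes 15; deleted edges (15,1,has); (15,4,has); (15,5,has); added nodes 25, 26, 27, 28, 29, 30, 31; added edges (28,1,has); (28,25,has); (28,27,has); (29,4,has); (29,25,has); (29,26,has); (30,5,has); (30,26,has); (30,27,has); (31,25,has); (31,26,has); (31,27,has); result: nodes: 0:pt, 1:pt, 4:pt, 5:pt, 10:pt, 12:pt, 17:F, 18:pt, 19:pt, 20:pt, 21:F, 22:F, 23:F, 24:F, 25:pt, 26:pt, 27:pt, 28:F, 29:F, 30:F, 31:F edges: (17,1,has); (17,5,has); (17,10,has); (21,1,has); (21,18,has); (21,20,has); (22,4,has); (22,18,has); (22,19,has); (23,10,has); (23,19,has); (23,20,has); (24,18,has); (24,19,has); (24,20,has); (28,1,has); (28,25,has); (28,27,has); (29,4,has); (29,25,has); (29,26,has); (30,5,has); (30,26,has); (30,27,has); (31,25,has); (31,26,has); (31,27,has)
final:
nodes: 0:pt, 1:pt, 4:pt, 5:pt, 10:pt, 12:pt, 17:F, 18:pt, 19:pt, 20:pt, 21:F, 22:F, 23:F, 24:F, 25:pt, 26:pt, 27:pt, 28:F, 29:F, 30:F, 31:F
edges: (17,1,has); (17,5,has); (17,10,has); (21,1,has); (21,18,has); (21,20,has); (22,4,has); (22,18,has); (22,19,has); (23,10,has); (23,19,has); (23,20,has); (24,18,has); (24,19,has); (24,20,has); (28,1,has); (28,25,has); (28,27,has); (29,4,has); (29,25,has); (29,26,has); (30,5,has); (30,26,has); (30,27,has); (31,25,has); (31,26,has); (31,27,has)


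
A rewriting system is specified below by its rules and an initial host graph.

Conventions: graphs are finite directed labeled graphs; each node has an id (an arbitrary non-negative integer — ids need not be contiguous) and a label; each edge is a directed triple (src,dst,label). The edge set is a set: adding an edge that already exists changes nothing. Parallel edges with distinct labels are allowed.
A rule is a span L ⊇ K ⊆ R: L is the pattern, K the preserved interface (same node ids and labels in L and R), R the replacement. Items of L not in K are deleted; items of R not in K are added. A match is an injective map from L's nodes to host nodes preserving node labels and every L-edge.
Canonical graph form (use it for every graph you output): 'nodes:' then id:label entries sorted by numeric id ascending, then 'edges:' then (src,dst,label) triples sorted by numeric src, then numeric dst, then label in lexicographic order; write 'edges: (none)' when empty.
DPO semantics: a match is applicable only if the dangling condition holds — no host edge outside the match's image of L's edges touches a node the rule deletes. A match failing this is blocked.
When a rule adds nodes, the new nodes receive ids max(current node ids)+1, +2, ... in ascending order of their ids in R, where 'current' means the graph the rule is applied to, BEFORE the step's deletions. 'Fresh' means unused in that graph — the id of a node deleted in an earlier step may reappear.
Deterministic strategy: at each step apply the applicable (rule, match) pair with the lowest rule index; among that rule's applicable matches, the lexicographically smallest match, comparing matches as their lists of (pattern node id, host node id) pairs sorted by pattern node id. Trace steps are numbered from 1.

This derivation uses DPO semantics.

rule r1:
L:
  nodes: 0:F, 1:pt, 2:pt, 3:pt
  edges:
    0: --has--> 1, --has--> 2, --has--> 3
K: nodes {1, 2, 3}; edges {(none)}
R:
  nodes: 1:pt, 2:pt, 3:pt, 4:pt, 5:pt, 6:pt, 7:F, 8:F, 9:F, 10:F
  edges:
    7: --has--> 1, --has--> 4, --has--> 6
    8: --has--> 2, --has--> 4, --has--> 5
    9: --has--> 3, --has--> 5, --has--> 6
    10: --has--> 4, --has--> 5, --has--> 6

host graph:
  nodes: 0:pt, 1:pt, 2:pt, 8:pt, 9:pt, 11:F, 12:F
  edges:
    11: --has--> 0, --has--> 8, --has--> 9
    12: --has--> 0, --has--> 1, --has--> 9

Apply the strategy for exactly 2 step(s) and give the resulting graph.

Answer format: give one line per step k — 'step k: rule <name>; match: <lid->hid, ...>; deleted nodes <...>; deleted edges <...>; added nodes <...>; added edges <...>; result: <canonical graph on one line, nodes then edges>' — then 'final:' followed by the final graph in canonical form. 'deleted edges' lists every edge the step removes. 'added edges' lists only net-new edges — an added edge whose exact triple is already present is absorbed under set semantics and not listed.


step 1: rule r1; match: 0->11, 1->0, 2->8, 3->9; deleted nodes 11; deleted edges (11,0,has); (11,8,has); (11,9,has); added nodes 13, 14, 15, 16, 17, 18, 19; added edges (16,0,has); (16,13,has); (16,15,has); (17,8,has); (17,13,has); (17,14,has); (18,9,has); (18,14,has); (18,15,has); (19,13,has); (19,14,has); (19,15,has); result: nodes: 0:pt, 1:pt, 2:pt, 8:pt, 9:pt, 12:F, 13:pt, 14:pt, 15:pt, 16:F, 17:F, 18:F, 19:F edges: (12,0,has); (12,1,has); (12,9,has); (16,0,has); (16,13,has); (16,15,has); (17,8,has); (17,13,has); (17,14,has); (18,9,has); (18,14,has); (18,15,has); (19,13,has); (19,14,has); (19,15,has)
step 2: rule r1; match: 0->12, 1->0, 2->1, 3->9; deleted nodes 12; deleted edges (12,0,has); (12,1,has); (12,9,has); added nodes 20, 21, 22, 23, 24, 25, 26; added edges (23,0,has); (23,20,has); (23,22,has); (24,1,has); (24,20,has); (24,21,has); (25,9,has); (25,21,has); (25,22,has); (26,20,has); (26,21,has); (26,22,has); result: nodes: 0:pt, 1:pt, 2:pt, 8:pt, 9:pt, 13:pt, 14:pt, 15:pt, 16:F, 17:F, 18:F, 19:F, 20:pt, 21:pt, 22:pt, 23:F, 24:F, 25:F, 26:F edges: (16,0,has); (16,13,has); (16,15,has); (17,8,has); (17,13,has); (17,14,has); (18,9,has); (18,14,has); (18,15,has); (19,13,has); (19,14,has); (19,15,has); (23,0,has); (23,20,has); (23,22,has); (24,1,has); (24,20,has); (24,21,has); (25,9,has); (25,21,has); (25,22,has); (26,20,has); (26,21,has); (26,22,has)
final:
nodes: 0:pt, 1:pt, 2:pt, 8:pt, 9:pt, 13:pt, 14:pt, 15:pt, 16:F, 17:F, 18:F, 19:F, 20:pt, 21:pt, 22:pt, 23:F, 24:F, 25:F, 26:F
edges: (16,0,has); (16,13,has); (16,15,has); (17,8,has); (17,13,has); (17,14,has); (18,9,has); (18,14,has); (18,15,has); (19,13,has); (19,14,has); (19,15,has); (23,0,has); (23,20,has); (23,22,has); (24,1,has); (24,20,has); (24,21,has); (25,9,has); (25,21,has); (25,22,has); (26,20,has); (26,21,has); (26,22,has)


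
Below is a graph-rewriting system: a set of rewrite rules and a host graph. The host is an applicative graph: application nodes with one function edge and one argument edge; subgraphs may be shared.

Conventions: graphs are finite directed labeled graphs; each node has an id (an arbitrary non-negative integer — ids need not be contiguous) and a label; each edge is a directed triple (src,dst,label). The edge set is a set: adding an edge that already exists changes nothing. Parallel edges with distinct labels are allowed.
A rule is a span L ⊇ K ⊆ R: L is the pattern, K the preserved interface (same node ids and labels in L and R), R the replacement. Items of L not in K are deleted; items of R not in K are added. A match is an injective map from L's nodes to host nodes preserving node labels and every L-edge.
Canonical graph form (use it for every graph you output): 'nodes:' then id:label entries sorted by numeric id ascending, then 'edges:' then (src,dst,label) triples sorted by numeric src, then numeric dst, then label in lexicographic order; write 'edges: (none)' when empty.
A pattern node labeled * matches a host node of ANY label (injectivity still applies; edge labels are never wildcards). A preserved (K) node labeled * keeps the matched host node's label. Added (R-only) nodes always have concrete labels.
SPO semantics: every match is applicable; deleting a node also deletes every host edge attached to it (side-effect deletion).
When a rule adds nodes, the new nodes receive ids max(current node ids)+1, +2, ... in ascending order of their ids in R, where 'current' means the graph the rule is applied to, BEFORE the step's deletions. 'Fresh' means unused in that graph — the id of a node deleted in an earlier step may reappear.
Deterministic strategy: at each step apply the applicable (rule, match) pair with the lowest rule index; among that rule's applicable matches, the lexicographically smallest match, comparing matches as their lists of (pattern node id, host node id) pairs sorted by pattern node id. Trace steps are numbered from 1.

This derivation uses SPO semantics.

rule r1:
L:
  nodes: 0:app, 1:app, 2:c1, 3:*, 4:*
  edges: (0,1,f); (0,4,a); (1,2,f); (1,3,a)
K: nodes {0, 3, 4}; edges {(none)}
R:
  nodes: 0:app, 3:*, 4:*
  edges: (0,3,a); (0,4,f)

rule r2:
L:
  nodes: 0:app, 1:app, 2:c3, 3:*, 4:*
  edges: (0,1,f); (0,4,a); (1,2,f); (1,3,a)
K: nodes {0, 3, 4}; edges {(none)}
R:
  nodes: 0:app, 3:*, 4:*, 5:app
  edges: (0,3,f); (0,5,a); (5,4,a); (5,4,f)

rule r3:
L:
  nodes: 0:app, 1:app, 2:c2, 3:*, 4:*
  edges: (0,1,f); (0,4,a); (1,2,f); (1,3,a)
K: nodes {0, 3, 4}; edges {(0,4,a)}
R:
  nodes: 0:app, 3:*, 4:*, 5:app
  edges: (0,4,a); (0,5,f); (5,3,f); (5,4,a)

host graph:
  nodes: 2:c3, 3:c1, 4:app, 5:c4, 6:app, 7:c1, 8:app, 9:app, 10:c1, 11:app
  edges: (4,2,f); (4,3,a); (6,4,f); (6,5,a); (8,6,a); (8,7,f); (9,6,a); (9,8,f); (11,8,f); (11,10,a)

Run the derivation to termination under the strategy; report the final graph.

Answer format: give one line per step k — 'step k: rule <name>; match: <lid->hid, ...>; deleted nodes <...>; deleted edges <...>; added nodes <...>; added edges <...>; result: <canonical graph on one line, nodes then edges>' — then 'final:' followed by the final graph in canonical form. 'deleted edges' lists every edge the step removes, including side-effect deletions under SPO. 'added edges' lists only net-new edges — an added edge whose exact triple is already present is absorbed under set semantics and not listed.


step 1: rule r1; match: 0->11, 1->8, 2->7, 3->6, 4->10; deleted nodes 7, 8; deleted edges (8,6,a); (8,7,f); (9,8,f); (11,8,f); (11,10,a); added nodes (none); added edges (11,6,a); (11,10,f); result: nodes: 2:c3, 3:c1, 4:app, 5:c4, 6:app, 9:app, 10:c1, 11:app edges: (4,2,f); (4,3,a); (6,4,f); (6,5,a); (9,6,a); (11,6,a); (11,10,f)
step 2: rule r2; match: 0->6, 1->4, 2->2, 3->3, 4->5; deleted nodes 2, 4; deleted edges (4,2,f); (4,3,a); (6,4,f); (6,5,a); added nodes 12; added edges (6,3,f); (6,12,a); (12,5,a); (12,5,f); result: nodes: 3:c1, 5:c4, 6:app, 9:app, 10:c1, 11:app, 12:app edges: (6,3,f); (6,12,a); (9,6,a); (11,6,a); (11,10,f); (12,5,a); (12,5,f)
final:
nodes: 3:c1, 5:c4, 6:app, 9:app, 10:c1, 11:app, 12:app
edges: (6,3,f); (6,12,a); (9,6,a); (11,6,a); (11,10,f); (12,5,a); (12,5,f)


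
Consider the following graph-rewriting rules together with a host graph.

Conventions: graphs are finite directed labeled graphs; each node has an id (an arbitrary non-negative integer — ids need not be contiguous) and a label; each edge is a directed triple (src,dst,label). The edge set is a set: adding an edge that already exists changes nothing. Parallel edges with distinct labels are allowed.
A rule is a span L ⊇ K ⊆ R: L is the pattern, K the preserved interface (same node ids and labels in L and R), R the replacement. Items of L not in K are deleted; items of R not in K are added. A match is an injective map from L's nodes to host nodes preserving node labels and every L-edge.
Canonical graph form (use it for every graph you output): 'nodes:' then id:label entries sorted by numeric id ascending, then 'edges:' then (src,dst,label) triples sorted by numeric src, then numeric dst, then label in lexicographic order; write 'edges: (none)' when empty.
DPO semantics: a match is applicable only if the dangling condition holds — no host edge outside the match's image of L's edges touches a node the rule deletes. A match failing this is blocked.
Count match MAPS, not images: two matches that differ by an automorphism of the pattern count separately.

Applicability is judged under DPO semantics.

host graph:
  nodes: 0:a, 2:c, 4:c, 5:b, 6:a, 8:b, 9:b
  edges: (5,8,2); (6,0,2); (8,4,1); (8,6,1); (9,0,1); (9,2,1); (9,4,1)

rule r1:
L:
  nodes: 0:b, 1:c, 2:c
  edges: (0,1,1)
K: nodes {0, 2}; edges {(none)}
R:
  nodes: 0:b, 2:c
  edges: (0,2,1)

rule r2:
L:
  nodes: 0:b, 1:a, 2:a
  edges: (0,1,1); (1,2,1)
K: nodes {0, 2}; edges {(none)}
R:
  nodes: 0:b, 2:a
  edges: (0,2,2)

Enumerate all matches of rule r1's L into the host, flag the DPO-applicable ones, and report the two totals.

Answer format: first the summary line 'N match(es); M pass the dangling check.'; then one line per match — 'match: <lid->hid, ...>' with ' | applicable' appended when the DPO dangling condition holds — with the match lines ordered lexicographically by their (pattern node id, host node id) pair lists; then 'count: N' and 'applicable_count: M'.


3 match(es); 1 pass the dangling check.
match: 0->8, 1->4, 2->2
match: 0->9, 1->2, 2->4 | applicable
match: 0->9, 1->4, 2->2
count: 3
applicable_count: 1


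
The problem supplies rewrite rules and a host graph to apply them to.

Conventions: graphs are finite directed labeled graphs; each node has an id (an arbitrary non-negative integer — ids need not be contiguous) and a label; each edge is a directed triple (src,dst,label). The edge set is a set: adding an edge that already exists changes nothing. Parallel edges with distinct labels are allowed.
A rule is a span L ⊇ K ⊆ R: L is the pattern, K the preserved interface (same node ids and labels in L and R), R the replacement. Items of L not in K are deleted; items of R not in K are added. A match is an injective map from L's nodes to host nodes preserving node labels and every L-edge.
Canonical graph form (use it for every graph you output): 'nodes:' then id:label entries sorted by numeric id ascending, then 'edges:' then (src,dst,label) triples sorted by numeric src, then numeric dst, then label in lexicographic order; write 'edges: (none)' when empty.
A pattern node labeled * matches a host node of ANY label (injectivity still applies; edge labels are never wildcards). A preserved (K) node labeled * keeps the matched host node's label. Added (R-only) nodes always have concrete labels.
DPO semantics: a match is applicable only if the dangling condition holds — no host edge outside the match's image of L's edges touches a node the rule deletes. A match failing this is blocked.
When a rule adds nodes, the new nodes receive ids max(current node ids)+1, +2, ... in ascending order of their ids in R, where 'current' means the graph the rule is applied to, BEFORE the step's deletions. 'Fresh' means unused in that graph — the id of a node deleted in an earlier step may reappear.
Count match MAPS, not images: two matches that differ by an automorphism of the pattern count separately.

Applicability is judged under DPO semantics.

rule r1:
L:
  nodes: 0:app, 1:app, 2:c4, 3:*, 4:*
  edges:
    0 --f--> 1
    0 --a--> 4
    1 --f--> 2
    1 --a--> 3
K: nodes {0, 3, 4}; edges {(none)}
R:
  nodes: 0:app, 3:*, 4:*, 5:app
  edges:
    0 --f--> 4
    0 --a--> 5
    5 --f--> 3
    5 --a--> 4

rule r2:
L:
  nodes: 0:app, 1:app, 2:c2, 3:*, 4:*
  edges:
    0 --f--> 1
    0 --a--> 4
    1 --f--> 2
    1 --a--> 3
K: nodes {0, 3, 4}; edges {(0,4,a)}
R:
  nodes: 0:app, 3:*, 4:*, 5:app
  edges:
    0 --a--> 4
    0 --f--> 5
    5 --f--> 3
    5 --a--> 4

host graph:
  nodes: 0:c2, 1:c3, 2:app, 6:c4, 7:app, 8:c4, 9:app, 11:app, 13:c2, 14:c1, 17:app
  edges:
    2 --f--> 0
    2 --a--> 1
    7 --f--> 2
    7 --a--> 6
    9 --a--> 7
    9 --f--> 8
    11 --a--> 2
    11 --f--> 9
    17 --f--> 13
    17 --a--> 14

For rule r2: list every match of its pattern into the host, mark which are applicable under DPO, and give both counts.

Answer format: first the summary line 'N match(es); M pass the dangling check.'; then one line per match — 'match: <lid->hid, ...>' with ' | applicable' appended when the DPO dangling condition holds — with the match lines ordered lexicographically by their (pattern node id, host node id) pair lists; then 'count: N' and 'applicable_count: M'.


1 match(es); 0 pass the dangling check.
match: 0->7, 1->2, 2->0, 3->1, 4->6
count: 1
applicable_count: 0
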